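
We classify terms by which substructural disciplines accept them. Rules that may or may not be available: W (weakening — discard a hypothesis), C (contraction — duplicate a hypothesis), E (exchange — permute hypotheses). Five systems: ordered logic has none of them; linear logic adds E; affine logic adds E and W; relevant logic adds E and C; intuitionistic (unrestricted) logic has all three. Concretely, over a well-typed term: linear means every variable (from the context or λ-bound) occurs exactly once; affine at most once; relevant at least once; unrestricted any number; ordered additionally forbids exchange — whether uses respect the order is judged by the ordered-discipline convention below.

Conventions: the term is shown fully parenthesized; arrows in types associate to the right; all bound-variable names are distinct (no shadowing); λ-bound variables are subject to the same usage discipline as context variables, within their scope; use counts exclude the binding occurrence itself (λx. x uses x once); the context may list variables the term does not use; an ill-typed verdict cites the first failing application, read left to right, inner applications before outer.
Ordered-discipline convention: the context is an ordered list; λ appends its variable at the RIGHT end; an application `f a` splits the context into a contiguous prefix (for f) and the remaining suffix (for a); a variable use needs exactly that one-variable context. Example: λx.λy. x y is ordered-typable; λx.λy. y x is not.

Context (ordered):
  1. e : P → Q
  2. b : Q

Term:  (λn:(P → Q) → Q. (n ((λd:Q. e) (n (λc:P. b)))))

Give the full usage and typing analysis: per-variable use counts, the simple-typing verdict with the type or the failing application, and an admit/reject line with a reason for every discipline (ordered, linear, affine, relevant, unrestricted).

counts: e=1; b=1; n [bound]=2; d [bound]=0; c [bound]=0
uses in reading order: n, e, n, b
typing: well-typed — term : ((P → Q) → Q) → Q
ordered ✗ (n ×2 used more than once (contraction); needs weakening: d, c unused)
linear ✗ (n ×2 used more than once (contraction); needs weakening: d, c unused)
affine ✗ (n ×2 used more than once (contraction))
relevant ✗ (needs weakening: d, c unused)
unrestricted ✓ (typability at ((P → Q) → Q) → Q is all that's needed)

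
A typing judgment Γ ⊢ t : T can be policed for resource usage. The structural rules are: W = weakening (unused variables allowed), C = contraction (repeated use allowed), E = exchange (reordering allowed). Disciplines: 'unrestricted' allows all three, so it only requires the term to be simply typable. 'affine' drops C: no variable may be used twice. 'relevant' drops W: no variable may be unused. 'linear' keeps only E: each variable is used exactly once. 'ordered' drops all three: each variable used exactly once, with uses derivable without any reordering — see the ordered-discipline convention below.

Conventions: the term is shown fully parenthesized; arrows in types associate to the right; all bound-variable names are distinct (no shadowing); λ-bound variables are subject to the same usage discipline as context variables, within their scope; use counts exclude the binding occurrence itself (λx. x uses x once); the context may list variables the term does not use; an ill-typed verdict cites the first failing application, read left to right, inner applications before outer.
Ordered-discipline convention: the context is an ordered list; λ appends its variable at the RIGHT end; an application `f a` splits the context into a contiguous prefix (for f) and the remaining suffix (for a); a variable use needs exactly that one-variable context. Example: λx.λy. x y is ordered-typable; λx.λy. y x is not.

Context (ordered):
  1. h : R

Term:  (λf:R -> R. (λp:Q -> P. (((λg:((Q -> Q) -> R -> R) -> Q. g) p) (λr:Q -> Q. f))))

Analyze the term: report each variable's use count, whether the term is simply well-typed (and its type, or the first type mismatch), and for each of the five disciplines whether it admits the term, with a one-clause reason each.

use counts: h ×0, f (bound) ×1, p (bound) ×1, g (bound) ×1, r (bound) ×0
order of uses: g, p, f
typing: ill-typed: a function awaiting ((Q -> Q) -> R -> R) -> Q gets Q -> P
ordered: ✗, the type mismatch rejects it
linear: ✗, not simply typable
affine: ✗, fails simple typing
relevant: ✗, a type mismatch blocks all five
unrestricted: ✗, the type mismatch rejects it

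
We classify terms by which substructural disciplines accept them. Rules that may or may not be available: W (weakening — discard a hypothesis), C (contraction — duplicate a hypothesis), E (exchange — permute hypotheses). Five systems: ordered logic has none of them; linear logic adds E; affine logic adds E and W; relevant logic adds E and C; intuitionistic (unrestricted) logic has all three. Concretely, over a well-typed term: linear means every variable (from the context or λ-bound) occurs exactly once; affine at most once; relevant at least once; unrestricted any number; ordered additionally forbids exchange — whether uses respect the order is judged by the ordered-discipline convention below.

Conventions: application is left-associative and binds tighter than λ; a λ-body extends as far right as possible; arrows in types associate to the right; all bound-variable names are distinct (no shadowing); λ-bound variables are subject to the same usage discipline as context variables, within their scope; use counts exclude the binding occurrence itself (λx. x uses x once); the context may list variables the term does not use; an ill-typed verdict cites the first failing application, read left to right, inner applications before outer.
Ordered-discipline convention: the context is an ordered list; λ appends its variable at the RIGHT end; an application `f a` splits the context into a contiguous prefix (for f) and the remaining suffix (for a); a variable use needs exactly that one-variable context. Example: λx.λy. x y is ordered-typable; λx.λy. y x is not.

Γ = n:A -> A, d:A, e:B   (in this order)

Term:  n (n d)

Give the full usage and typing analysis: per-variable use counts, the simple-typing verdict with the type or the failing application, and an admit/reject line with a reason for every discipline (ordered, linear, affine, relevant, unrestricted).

use counts: n: 2×; d: 1×; e: 0×
left-to-right use order: n, n, d
typing: ✓ — A
ordered ✗ (n ×2 used more than once (contraction); unused: e — weakening required)
linear ✗ (n ×2 used more than once (contraction); unused: e — weakening required)
affine ✗ (n ×2 used more than once (contraction))
relevant ✗ (unused: e — weakening required)
unrestricted ✓ (typability at A is all that's needed)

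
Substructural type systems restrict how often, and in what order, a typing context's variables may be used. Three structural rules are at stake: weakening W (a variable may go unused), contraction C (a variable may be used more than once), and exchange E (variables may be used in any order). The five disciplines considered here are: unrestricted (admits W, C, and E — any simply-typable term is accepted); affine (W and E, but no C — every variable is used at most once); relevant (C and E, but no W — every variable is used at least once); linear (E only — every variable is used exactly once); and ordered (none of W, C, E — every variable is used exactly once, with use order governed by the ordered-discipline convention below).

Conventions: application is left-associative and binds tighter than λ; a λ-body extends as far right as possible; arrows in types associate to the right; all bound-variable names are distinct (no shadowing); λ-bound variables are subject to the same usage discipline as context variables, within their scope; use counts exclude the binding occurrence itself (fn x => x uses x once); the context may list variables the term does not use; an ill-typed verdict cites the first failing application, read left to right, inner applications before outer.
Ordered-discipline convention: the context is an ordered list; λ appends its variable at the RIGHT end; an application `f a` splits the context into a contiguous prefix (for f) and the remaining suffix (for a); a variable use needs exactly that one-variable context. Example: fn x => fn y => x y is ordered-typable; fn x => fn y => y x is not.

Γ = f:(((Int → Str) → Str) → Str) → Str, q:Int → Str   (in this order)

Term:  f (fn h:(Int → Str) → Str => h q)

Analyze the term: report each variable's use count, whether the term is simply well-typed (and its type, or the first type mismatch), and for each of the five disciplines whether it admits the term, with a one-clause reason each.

usage: f=1; q=1; h (bound)=1
order of uses: f, h, q
typing: the term checks, with type Str
ordered: ✗, no ordered split (uses run f, h, q)
linear: ✓, f, q, h: one use apiece
affine: ✓, at most one use each (f, q, h)
relevant: ✓, at least one use each (f, q, h)
unrestricted: ✓, well-typed at Str; no restrictions here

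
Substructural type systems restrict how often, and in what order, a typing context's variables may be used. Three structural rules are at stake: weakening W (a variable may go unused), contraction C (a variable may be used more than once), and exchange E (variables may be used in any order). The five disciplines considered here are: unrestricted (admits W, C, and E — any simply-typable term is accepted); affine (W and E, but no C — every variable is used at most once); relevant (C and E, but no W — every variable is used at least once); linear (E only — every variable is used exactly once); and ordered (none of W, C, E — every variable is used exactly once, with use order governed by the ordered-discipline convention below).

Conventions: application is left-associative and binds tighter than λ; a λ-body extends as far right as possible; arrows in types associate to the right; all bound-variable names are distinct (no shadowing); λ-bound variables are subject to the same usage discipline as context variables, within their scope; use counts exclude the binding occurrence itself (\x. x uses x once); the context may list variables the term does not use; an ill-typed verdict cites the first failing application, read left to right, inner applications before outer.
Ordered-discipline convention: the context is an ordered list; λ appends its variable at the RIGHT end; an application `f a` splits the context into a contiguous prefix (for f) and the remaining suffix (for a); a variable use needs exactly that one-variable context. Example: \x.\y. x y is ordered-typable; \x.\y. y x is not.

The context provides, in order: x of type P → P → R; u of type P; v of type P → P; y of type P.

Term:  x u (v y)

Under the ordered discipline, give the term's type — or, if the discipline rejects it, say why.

term : R
usage: x=1; u=1; v=1; y=1
uses in reading order: x, u, v, y
typing: ✓ — R
all disciplines: ordered ✓ · linear ✓ · affine ✓ · relevant ✓ · unrestricted ✓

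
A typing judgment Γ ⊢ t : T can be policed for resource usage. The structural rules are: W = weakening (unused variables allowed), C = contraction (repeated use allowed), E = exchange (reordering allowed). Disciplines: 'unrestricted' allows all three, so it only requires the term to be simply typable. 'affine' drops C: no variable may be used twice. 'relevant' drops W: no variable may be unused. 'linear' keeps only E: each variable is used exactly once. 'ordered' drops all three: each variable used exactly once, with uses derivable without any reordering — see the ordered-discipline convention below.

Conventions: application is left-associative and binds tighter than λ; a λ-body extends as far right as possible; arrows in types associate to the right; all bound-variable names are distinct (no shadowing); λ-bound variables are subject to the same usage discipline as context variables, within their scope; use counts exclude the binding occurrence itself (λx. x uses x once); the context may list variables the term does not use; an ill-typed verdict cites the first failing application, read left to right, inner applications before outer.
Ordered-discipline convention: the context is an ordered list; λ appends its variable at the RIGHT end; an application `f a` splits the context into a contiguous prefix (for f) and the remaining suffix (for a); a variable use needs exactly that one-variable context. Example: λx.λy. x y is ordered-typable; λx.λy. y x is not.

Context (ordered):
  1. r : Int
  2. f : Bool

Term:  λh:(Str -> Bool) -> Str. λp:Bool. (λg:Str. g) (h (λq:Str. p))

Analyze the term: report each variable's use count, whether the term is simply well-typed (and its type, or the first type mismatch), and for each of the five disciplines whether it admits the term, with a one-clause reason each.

variable uses: r=0, f=0, h (λ-bound)=1, p (λ-bound)=1, g (λ-bound)=1, q (λ-bound)=0
uses in reading order: g, h, p
typing: the term checks, with type ((Str -> Bool) -> Str) -> Bool -> Str
ordered ✗ (r, f, q left unused)
linear ✗ (r, f, q left unused)
affine ✓ (no duplicate uses among r, f, h, p, g, q)
relevant ✗ (r, f, q left unused)
unrestricted ✓ (well-typed at ((Str -> Bool) -> Str) -> Bool -> Str; no restrictions here)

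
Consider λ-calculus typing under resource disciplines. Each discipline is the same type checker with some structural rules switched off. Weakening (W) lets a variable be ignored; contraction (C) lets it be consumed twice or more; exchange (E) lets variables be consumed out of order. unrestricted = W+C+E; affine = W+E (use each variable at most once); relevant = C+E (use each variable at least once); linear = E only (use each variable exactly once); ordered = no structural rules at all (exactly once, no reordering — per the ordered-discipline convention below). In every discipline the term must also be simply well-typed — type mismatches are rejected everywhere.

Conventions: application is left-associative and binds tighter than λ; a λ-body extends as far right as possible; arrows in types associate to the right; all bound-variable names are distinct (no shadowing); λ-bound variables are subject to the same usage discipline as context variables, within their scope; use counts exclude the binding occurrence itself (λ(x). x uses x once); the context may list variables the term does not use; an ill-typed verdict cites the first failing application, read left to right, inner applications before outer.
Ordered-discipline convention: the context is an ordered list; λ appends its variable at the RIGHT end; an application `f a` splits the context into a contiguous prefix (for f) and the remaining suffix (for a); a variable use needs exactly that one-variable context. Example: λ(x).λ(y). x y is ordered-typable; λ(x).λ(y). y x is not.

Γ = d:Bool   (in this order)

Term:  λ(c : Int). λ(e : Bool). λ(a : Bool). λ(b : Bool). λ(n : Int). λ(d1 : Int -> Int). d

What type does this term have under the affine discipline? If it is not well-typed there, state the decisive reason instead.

term : Int -> Bool -> Bool -> Bool -> Int -> (Int -> Int) -> Bool
use counts: d=1, c (λ-bound)=0, e (λ-bound)=0, a (λ-bound)=0, b (λ-bound)=0, n (λ-bound)=0, d1 (λ-bound)=0
left-to-right use order: d
typing: ✓ — Int -> Bool -> Bool -> Bool -> Int -> (Int -> Int) -> Bool
summary: ordered ✗ · linear ✗ · affine ✓ · relevant ✗ · unrestricted ✓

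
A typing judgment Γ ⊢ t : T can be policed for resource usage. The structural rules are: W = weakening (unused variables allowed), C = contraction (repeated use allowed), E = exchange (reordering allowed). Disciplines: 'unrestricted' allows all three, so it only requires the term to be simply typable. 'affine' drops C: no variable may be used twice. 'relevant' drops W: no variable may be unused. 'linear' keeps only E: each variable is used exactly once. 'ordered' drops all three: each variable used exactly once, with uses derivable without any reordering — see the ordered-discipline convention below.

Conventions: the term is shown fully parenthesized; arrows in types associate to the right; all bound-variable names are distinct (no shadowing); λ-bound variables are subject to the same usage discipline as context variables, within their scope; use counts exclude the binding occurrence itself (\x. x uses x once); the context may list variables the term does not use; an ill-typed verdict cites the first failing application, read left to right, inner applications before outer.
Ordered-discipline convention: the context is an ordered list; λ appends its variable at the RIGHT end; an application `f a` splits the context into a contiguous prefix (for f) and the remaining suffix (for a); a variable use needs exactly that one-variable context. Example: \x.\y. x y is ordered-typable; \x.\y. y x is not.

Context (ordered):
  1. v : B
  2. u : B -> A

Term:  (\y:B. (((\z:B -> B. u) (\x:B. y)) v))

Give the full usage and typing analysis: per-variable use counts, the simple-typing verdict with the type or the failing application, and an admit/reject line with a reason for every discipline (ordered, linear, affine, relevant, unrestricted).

usage: v: 1×; u: 1×; y [bound]: 1×; z [bound]: 0×; x [bound]: 0×
use order (left to right): u, y, v
typing: the term checks, with type B -> A
ordered: ✗ — z, x never used (weakening)
linear: ✗ — z, x never used (weakening)
affine: ✓ — no duplicate uses among v, u, y, z, x
relevant: ✗ — z, x never used (weakening)
unrestricted: ✓ — type-checks (B -> A) and nothing is barred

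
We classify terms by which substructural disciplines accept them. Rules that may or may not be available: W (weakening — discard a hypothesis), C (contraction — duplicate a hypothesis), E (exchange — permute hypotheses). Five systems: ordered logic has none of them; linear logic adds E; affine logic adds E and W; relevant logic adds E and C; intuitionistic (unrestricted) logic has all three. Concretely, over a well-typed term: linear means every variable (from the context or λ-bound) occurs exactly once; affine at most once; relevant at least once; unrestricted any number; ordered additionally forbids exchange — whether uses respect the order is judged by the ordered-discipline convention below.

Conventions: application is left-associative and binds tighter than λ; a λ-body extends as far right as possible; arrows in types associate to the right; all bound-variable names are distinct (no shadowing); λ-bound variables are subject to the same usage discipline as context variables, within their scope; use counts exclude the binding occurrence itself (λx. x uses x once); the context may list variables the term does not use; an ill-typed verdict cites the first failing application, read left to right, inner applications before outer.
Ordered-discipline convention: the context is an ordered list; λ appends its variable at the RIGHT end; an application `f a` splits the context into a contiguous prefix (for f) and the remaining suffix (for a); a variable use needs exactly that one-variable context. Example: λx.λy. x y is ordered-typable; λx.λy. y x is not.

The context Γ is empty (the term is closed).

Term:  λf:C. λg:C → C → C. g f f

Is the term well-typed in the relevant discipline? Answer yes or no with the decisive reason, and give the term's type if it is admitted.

yes — f, g: all used, weakening unneeded; term : C → (C → C → C) → C
variable uses: f (λ-bound)=2, g (λ-bound)=1
left-to-right use order: g, f, f
typing: ✓ — C → (C → C → C) → C
per-discipline verdicts: ordered ✗; linear ✗; affine ✗; relevant ✓; unrestricted ✓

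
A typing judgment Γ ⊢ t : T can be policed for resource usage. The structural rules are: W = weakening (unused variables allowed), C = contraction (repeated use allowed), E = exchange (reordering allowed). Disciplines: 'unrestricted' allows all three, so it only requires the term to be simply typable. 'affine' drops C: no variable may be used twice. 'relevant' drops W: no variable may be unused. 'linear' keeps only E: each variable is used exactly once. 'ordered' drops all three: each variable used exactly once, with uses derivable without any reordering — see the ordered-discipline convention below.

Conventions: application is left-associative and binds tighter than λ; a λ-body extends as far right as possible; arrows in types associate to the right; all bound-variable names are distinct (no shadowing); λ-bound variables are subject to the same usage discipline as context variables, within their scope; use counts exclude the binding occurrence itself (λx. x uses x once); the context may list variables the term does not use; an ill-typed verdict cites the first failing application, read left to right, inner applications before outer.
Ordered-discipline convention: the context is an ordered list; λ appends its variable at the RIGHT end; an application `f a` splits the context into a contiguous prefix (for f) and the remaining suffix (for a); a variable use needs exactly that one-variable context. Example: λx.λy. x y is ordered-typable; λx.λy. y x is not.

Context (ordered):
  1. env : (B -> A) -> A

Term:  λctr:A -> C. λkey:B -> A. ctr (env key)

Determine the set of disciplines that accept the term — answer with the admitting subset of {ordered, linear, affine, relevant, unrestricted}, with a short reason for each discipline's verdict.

accepted by: linear, affine, relevant, unrestricted
usage: env ×1, ctr (λ-bound) ×1, key (λ-bound) ×1
uses in reading order: ctr, env, key
typing: well-typed at (A -> C) -> (B -> A) -> C
ordered: ✗, needs exchange: uses follow ctr, env, key
linear: ✓, each of env, ctr, key used exactly once
affine: ✓, env, ctr, key: no repeats, contraction unneeded
relevant: ✓, at least one use each (env, ctr, key)
unrestricted: ✓, typability at (A -> C) -> (B -> A) -> C is all that's needed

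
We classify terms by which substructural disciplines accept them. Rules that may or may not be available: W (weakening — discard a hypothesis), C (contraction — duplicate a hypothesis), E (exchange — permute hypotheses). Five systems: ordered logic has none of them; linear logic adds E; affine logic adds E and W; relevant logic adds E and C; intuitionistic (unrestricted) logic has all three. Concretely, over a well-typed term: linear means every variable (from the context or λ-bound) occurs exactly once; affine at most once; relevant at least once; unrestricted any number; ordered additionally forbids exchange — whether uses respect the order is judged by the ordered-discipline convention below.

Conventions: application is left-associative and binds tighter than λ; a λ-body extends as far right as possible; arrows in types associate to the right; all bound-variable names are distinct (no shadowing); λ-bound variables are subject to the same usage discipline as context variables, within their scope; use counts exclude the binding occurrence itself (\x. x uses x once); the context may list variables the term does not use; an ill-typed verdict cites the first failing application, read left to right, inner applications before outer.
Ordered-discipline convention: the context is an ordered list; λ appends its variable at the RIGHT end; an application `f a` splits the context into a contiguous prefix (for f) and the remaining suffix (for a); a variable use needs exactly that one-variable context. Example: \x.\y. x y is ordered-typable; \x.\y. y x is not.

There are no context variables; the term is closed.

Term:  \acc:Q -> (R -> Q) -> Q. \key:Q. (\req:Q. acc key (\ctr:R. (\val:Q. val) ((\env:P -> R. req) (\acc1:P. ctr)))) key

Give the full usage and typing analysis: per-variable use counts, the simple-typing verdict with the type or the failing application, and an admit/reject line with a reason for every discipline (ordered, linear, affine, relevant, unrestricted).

use counts: acc [bound]: 1; key [bound]: 2; req [bound]: 1; ctr [bound]: 1; val [bound]: 1; env [bound]: 0; acc1 [bound]: 0
left-to-right use order: acc, key, val, req, ctr, key
typing: the term checks, with type (Q -> (R -> Q) -> Q) -> Q -> Q
ordered: ✗ — needs contraction — key ×2; needs weakening: env, acc1 unused
linear: ✗ — needs contraction — key ×2; needs weakening: env, acc1 unused
affine: ✗ — needs contraction — key ×2
relevant: ✗ — needs weakening: env, acc1 unused
unrestricted: ✓ — type-checks ((Q -> (R -> Q) -> Q) -> Q -> Q) and nothing is barred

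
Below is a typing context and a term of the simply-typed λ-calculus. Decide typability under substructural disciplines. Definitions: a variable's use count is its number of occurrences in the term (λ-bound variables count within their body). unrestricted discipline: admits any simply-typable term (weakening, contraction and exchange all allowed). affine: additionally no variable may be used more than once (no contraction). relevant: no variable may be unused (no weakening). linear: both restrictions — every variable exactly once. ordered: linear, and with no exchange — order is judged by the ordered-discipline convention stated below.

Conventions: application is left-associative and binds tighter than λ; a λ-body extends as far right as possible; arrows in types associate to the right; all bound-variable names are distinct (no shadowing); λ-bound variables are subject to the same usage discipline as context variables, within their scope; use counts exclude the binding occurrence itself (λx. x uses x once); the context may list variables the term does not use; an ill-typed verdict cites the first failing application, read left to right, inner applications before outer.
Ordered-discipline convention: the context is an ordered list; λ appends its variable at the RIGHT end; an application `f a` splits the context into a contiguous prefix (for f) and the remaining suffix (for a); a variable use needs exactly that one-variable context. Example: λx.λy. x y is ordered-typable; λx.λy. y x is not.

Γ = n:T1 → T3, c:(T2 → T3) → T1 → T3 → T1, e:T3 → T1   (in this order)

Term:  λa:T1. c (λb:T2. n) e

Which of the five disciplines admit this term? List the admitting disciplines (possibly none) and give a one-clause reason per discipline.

admitted by: none
counts: n=1; c=1; e=1; a (λ-bound)=0; b (λ-bound)=0
left-to-right use order: c, n, e
typing: ill-typed: an argument T2 → T1 → T3 mismatches the expected T2 → T3
ordered ✗ (not simply typable)
linear ✗ (fails simple typing)
affine ✗ (a type mismatch blocks all five)
relevant ✗ (the type mismatch rejects it)
unrestricted ✗ (not simply typable)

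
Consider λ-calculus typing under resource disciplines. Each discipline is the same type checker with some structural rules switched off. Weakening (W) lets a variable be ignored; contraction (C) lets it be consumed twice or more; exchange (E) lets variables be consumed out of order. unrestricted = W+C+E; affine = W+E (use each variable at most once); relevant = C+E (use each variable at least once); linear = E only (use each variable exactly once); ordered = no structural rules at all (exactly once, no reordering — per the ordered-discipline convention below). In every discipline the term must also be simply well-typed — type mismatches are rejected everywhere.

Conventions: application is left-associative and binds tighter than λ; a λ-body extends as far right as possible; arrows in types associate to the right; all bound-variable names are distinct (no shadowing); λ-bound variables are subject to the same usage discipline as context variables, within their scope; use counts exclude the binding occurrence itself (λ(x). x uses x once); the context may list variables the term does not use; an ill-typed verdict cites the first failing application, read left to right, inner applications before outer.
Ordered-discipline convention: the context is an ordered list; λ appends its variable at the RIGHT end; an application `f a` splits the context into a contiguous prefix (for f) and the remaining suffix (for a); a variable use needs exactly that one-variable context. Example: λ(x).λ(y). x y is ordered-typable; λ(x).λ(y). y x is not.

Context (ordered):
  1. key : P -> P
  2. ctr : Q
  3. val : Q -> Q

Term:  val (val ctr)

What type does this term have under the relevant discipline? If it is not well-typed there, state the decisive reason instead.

not well-typed under relevant — unused: key — weakening required
counts: key: 0×; ctr: 1×; val: 2×
uses in reading order: val, val, ctr
typing: well-typed at Q
across the five disciplines: ordered ✗; linear ✗; affine ✗; relevant ✗; unrestricted ✓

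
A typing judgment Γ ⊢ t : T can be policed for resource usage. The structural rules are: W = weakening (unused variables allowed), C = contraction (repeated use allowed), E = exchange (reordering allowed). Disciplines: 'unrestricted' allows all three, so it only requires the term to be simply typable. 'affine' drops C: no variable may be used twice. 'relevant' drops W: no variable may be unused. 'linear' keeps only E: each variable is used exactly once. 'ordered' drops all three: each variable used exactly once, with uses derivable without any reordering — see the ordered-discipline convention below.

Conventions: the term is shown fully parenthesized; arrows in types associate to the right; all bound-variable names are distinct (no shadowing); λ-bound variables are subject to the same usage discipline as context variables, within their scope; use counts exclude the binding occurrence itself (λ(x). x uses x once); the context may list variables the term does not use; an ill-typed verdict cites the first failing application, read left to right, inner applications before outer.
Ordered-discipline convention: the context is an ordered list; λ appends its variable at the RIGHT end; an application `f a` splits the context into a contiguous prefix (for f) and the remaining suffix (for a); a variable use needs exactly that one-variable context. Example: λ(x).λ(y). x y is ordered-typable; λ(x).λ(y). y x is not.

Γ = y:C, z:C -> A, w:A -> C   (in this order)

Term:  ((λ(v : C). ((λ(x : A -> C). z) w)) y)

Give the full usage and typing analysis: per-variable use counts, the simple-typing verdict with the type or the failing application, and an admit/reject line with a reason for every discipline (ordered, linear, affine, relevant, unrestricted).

counts: y: 1; z: 1; w: 1; v (bound): 0; x (bound): 0
order of uses: z, w, y
typing: well-typed at C -> A
ordered: ✗, needs weakening: v, x unused
linear: ✗, needs weakening: v, x unused
affine: ✓, at most one use each (y, z, w, v, x)
relevant: ✗, needs weakening: v, x unused
unrestricted: ✓, simply typable at C -> A; W, C, E all held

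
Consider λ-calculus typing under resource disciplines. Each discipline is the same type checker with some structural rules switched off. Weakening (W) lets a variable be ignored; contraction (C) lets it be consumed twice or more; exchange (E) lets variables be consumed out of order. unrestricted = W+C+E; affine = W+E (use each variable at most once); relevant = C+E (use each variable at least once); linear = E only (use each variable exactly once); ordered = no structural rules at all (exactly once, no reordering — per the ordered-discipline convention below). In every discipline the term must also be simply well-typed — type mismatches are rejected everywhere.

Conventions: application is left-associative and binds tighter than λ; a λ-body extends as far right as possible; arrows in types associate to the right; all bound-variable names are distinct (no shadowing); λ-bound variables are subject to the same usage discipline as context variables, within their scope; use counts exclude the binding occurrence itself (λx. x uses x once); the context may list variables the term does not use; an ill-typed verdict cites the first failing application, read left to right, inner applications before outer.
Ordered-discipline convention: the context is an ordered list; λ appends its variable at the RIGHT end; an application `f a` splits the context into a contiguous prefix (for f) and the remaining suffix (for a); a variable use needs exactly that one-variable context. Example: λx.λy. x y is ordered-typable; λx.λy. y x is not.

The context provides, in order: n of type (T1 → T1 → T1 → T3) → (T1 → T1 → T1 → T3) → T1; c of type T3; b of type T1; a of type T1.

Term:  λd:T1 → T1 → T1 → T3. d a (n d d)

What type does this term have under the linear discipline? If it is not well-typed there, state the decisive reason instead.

not well-typed under linear — repeated use of d ×3; unused: c, b — weakening required
counts: n: 1×; c: 0×; b: 0×; a: 1×; d [bound]: 3×
use order (left to right): d, a, n, d, d
typing: the term checks, with type (T1 → T1 → T1 → T3) → T1 → T3
across the five disciplines: ordered ✗; linear ✗; affine ✗; relevant ✗; unrestricted ✓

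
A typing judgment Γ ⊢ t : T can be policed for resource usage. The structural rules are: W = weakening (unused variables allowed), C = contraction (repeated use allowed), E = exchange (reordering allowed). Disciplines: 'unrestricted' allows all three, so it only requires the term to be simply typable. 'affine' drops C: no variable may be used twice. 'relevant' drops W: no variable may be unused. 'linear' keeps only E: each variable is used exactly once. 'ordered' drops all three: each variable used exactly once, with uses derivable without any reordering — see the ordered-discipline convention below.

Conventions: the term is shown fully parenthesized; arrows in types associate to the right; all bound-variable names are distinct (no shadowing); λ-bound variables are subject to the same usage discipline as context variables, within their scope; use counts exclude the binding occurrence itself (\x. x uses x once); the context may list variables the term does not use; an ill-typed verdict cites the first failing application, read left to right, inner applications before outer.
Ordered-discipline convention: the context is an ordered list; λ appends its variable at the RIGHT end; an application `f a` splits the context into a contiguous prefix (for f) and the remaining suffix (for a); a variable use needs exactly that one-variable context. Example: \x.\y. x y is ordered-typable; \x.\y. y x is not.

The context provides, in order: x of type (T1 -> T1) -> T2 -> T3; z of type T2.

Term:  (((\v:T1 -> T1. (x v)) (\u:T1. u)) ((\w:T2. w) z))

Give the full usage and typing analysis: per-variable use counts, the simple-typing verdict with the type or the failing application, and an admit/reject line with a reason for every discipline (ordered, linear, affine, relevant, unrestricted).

variable uses: x: 1; z: 1; v (bound): 1; u (bound): 1; w (bound): 1
order of uses: x, v, u, w, z
typing: ✓ — T3
ordered: ✓ — x, z, v, u, w once each; derivable with no W/C/E
linear: ✓ — single use per variable (x, z, v, u, w)
affine: ✓ — at most one use each (x, z, v, u, w)
relevant: ✓ — at least one use each (x, z, v, u, w)
unrestricted: ✓ — simply typable at T3; W, C, E all held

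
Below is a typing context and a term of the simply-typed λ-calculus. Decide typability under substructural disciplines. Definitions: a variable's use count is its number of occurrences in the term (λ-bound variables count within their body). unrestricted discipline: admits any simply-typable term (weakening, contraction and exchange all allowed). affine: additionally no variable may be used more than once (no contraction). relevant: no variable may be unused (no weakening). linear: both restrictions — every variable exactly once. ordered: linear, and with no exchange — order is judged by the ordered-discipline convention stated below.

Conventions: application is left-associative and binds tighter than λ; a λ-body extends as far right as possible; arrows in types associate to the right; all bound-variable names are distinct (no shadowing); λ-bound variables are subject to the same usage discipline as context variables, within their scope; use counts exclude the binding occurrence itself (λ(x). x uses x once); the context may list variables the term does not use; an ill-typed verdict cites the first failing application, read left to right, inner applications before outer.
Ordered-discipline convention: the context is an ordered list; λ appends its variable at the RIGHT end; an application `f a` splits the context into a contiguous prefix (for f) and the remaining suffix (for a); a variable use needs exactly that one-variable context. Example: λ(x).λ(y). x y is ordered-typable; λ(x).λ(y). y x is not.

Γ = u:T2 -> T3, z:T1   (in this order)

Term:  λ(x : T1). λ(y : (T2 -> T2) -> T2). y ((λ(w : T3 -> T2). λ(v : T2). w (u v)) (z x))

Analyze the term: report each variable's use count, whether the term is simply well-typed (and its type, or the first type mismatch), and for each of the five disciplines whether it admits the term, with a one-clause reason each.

usage: u: 1; z: 1; x (λ-bound): 1; y (λ-bound): 1; w (λ-bound): 1; v (λ-bound): 1
uses in reading order: y, w, u, v, z, x
typing: ill-typed: non-function type T1 applied to an argument
ordered: ✗ — fails simple typing
linear: ✗ — a type mismatch blocks all five
affine: ✗ — the type mismatch rejects it
relevant: ✗ — not simply typable
unrestricted: ✗ — fails simple typing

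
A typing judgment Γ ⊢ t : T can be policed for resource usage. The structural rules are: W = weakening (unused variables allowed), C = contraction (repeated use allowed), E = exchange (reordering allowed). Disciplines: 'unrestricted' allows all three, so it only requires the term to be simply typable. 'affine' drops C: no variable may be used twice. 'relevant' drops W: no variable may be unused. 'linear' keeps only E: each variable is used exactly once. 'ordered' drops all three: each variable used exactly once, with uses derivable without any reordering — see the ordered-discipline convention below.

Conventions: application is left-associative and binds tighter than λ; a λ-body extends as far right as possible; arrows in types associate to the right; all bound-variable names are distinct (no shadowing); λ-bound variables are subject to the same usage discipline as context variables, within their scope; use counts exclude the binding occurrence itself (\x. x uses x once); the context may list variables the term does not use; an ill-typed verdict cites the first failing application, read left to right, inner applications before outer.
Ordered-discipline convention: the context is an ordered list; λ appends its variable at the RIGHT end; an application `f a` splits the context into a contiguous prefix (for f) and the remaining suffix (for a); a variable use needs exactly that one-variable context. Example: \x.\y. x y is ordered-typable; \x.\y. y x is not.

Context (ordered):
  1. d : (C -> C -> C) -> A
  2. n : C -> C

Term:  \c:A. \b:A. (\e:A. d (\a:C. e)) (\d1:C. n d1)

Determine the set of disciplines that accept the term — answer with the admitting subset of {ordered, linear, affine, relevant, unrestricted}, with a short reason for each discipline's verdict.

admitted by: none
use counts: d: 1×; n: 1×; c [bound]: 0×; b [bound]: 0×; e [bound]: 1×; a [bound]: 0×; d1 [bound]: 1×
left-to-right use order: d, e, n, d1
typing: ill-typed: argument of type C -> A where C -> C -> C is required
ordered: ✗, a type mismatch blocks all five
linear: ✗, the type mismatch rejects it
affine: ✗, not simply typable
relevant: ✗, fails simple typing
unrestricted: ✗, a type mismatch blocks all five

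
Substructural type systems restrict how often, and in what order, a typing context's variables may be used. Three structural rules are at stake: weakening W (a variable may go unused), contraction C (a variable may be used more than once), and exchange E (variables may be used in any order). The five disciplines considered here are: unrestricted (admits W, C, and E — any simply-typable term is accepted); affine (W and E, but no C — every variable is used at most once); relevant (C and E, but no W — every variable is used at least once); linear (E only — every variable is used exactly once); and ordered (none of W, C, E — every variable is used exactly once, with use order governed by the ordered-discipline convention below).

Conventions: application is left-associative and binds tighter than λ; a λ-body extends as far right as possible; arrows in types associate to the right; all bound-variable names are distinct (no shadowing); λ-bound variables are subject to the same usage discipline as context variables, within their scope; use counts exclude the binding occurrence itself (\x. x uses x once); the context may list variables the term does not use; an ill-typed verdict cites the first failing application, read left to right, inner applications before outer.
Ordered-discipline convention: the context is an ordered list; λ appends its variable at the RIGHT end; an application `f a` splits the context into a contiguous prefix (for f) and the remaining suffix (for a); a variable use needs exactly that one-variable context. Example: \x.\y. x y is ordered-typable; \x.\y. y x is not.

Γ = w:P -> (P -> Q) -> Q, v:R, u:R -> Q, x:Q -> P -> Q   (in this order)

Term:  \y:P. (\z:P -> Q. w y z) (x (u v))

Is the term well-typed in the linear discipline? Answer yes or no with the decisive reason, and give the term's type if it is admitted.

yes — each of w, v, u, x, y, z used exactly once; term : P -> Q
use counts: w: 1, v: 1, u: 1, x: 1, y (λ-bound): 1, z (λ-bound): 1
left-to-right use order: w, y, z, x, u, v
typing: well-typed — term : P -> Q
all disciplines: ordered ✗ · linear ✓ · affine ✓ · relevant ✓ · unrestricted ✓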